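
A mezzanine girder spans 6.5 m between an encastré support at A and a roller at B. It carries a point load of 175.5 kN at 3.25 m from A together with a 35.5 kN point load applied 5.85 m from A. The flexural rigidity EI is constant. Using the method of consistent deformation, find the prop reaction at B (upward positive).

Release the roller at B. Primary structure: cantilever fixed at A.
Downward deflection at the released point B due to the loads:
  point load 175.5 at a = 3.25: Pa²(3L − a)/(6EI) = 5020/EI
  point load 35.5 at a = 5.85: Pa²(3L − a)/(6EI) = 2764/EI
  δ_0 = 7784/EI
Flexibility coefficient — unit upward force at B: δ_{BB} = L³/(3EI) = 91.54/EI.
The prop prevents deflection at B: R_B = δ_0/δ_{BB} = 7784/91.54 = 85.04 kN.

R_B = 85.04 kN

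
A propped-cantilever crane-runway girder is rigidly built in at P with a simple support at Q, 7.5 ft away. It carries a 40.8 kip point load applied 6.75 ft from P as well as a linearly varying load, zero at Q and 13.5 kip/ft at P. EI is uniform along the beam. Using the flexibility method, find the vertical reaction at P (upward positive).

R_P = 46.6 kip

Remove the prop at Q; the released (primary) structure is a cantilever built in at P.
Primary-structure tip deflection at Q by superposition:
  point load 40.8 at a = 6.75: Pa²(3L − a)/(6EI) = 4880/EI
  triangular load, peak 13.5 at the fixed end: w₀L⁴/(30EI) = 1424/EI
  δ_0 = 6304/EI
Flexibility coefficient — unit upward force at Q: δ_{QQ} = L³/(3EI) = 140.6/EI.
Compatibility at Q: δ_0 − R_Q·δ_{QQ} = 0, so R_Q = 6304/140.6 = 44.83 kip.
Vertical equilibrium: R_P = ΣP − R_Q = 91.42 − 44.83 = 46.6 kip.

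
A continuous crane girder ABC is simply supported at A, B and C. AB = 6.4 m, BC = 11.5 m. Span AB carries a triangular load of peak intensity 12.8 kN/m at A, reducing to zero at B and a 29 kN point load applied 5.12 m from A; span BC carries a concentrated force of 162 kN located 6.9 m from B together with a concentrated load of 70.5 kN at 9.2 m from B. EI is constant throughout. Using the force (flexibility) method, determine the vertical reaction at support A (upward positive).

Take M_B as the redundant. Released structure: two simple spans AB and BC with a hinge at B.
Discontinuity in slope at B on the released structure — sum the simple-span end rotations:
  span AB: triangular load, peak 12.8: 7w₀L³/(360EI) = 65.24/EI
  span AB: point load 29 at a = 5.12: Pab(L + a)/(6LEI) = 57.02/EI
  span BC: point load 162 at a = 6.9: Pab(L + b)/(6LEI) = 1200/EI
  span BC: point load 70.5 at a = 9.2: Pab(L + b)/(6LEI) = 298.4/EI
  relative rotation θ_0 = (122.3 + 1498)/EI = 1620/EI
A unit hogging moment at B produces rotation L₁/(3EI) + L₂/(3EI) = 5.967/EI.
Slope continuity at B: θ_0 = M_B·5.967/EI, so M_B = 1620/5.967 = 271.6 kN·m (hogging).
Span AB, ΣM about A with M_B applied at B: R_B^{AB}·6.4 = 235.9 + 271.6, so R_B^{AB} = 79.29 kN and R_A = 69.96 − 79.29 = -9.327 kN.

R_A = -9.327 kN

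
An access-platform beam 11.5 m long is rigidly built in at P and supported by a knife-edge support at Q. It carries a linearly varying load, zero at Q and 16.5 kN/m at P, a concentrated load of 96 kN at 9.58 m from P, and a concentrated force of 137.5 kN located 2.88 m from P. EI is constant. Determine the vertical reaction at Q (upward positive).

R_Q = 103 kN

Take the reaction at Q as the redundant and release it; the primary structure is a cantilever fixed at P.
Free-end deflection of the primary structure under the applied loading (downward +):
  triangular load, peak 16.5 at the fixed end: w₀L⁴/(30EI) = 9620/EI
  point load 96 at a = 9.58: Pa²(3L − a)/(6EI) = 36593/EI
  point load 137.5 at a = 2.88: Pa²(3L − a)/(6EI) = 6010/EI
  δ_0 = 52223/EI
Tip deflection under a unit load at Q: L³/(3EI) = 507/EI.
The prop prevents deflection at Q: R_Q = δ_0/δ_{QQ} = 52223/507 = 103 kN.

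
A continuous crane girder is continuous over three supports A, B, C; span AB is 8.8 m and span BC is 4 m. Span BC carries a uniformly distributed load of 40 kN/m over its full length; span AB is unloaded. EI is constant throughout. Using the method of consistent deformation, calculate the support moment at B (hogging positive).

Insert a hinge at B; M_B is the redundant, and each span becomes simply supported.
Discontinuity in slope at B on the released structure — sum the simple-span end rotations:
  span BC: UDL 40: wL³/(24EI) = 106.7/EI
  relative rotation θ_0 = (0 + 106.7)/EI = 106.7/EI
A unit hogging moment at B produces rotation L₁/(3EI) + L₂/(3EI) = 4.267/EI.
Compatibility: M_B·(L₁+L₂)/(3EI) = θ_0, giving M_B = 25 kN·m (hogging).

M_B = 25 kN·m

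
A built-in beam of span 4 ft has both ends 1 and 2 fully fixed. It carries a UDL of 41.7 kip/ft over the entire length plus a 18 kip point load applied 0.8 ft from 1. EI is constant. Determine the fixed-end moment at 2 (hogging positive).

M_2 = 57.9 kip·ft

Take the two fixed-end moments M_1, M_2 as redundants; the released structure is the simple span 12.
On the primary (simply-supported) span, the end slopes from the loading are:
  at 1: UDL 41.7: wL³/(24EI) = 111.2/EI
  at 2: UDL 41.7: wL³/(24EI) = 111.2/EI
  at 1: point load 18 at a = 0.8: Pab(L + b)/(6LEI) = 13.82/EI
  at 2: point load 18 at a = 0.8: Pab(L + a)/(6LEI) = 9.216/EI
  θ_10 = 125/EI,  θ_20 = 120.4/EI
Flexibility coefficients: a unit moment at one end gives L/(3EI) there and L/(6EI) at the far end, so f₁₁ = f₂₂ = 1.333/EI and f₁₂ = f₂₁ = 0.6667/EI.
Compatibility — zero rotation at each built-in end:
  1.333 M_1 + 0.6667 M_2 = 125
  0.6667 M_1 + 1.333 M_2 = 120.4
Solving the pair gives M_1 = 64.82 kip·ft and M_2 = 57.9 kip·ft (hogging).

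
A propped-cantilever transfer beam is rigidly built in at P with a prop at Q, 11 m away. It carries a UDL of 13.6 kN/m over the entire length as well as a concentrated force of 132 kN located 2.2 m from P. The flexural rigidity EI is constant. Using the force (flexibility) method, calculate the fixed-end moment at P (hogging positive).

Take the reaction at Q as the redundant and release it; the primary structure is a cantilever fixed at P.
Deflection at Q on the released cantilever, summing each load's contribution:
  UDL 13.6: wL⁴/(8EI) = 24890/EI
  point load 132 at a = 2.2: Pa²(3L − a)/(6EI) = 3280/EI
  δ_0 = 28169/EI
Flexibility coefficient — unit upward force at Q: δ_{QQ} = L³/(3EI) = 443.7/EI.
The prop prevents deflection at Q: R_Q = δ_0/δ_{QQ} = 28169/443.7 = 63.49 kN.
Moment equilibrium about P: M_P = Σ(load moments about P) − R_Q·L = 1113 − 63.49×11 = 414.8 kN·m.

M_P = 414.8 kN·m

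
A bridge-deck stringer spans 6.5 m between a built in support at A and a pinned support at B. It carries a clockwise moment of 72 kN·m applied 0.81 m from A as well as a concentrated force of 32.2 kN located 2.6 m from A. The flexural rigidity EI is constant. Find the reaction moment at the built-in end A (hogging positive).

Release the roller at B. Primary structure: cantilever fixed at A.
Primary-structure tip deflection at B by superposition:
  clockwise couple 72 at a = 0.81: M₀a(2L − a)/(2EI) = 355.5/EI
  point load 32.2 at a = 2.6: Pa²(3L − a)/(6EI) = 613.1/EI
  δ_0 = 968.6/EI
Flexibility coefficient — unit upward force at B: δ_{BB} = L³/(3EI) = 91.54/EI.
The prop prevents deflection at B: R_B = δ_0/δ_{BB} = 968.6/91.54 = 10.58 kN.
Moment equilibrium about A: M_A = Σ(load moments about A) − R_B·L = 155.7 − 10.58×6.5 = 86.95 kN·m.

M_A = 86.95 kN·m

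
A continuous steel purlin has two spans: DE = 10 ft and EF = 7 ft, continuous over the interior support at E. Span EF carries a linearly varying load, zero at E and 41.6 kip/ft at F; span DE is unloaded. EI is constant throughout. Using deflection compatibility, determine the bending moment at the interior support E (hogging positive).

Take M_E as the redundant. Released structure: two simple spans DE and EF with a hinge at E.
Rotations at E on the released spans (each span's end-slope, ×1/EI):
  span EF: triangular load, peak 41.6: 7w₀L³/(360EI) = 277.4/EI
  relative rotation θ_0 = (0 + 277.4)/EI = 277.4/EI
A unit hogging moment at E produces rotation L₁/(3EI) + L₂/(3EI) = 5.667/EI.
Slope continuity at E: θ_0 = M_E·5.667/EI, so M_E = 277.4/5.667 = 48.96 kip·ft (hogging).

M_E = 48.96 kip·ft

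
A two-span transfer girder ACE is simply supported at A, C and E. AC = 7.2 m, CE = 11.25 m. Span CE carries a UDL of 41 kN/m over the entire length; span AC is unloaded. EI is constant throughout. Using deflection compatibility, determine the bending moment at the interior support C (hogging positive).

Release continuity at C by inserting a hinge; the redundant is the internal moment M_C. The primary structure is two simply-supported spans AC and CE.
Discontinuity in slope at C on the released structure — sum the simple-span end rotations:
  span CE: UDL 41: wL³/(24EI) = 2432/EI
  relative rotation θ_0 = (0 + 2432)/EI = 2432/EI
A unit hogging moment at C produces rotation L₁/(3EI) + L₂/(3EI) = 6.15/EI.
Slope continuity at C: θ_0 = M_C·6.15/EI, so M_C = 2432/6.15 = 395.5 kN·m (hogging).

M_C = 395.5 kN·m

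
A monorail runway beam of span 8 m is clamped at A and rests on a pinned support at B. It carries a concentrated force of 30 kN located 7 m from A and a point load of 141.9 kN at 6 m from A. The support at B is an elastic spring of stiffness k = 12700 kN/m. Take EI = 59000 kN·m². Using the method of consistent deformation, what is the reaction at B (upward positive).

R_B = 111.2 kN

Take the reaction at B as the redundant and release it; the primary structure is a cantilever fixed at A.
Downward deflection at the released point B due to the loads:
  point load 30 at a = 7: Pa²(3L − a)/(6EI) = 4165/EI
  point load 141.9 at a = 6: Pa²(3L − a)/(6EI) = 15325/EI
  δ_0 = 19490/EI
Flexibility coefficient — unit upward force at B: δ_{BB} = L³/(3EI) = 170.7/EI.
With EI = 59000 kN·m²: δ_0 = 0.33034 m and δ_{BB} = 0.002893 m/kN.
Compatibility — the spring shortens by R_B/k under the reaction it provides: δ_0 − R_B·δ_{BB} = R_B/k. With 1/k = 0.000079 m/kN, R_B = δ_0 / (δ_{BB} + 1/k) = 0.33034 / (0.002893 + 0.000079) = 111.2 kN.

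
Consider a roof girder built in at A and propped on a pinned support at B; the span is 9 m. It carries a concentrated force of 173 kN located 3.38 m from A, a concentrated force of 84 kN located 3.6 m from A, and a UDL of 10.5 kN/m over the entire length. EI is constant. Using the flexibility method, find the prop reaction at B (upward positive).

Choose R_B as the redundant. The primary structure is the cantilever fixed at A.
Primary-structure tip deflection at B by superposition:
  point load 173 at a = 3.38: Pa²(3L − a)/(6EI) = 7781/EI
  point load 84 at a = 3.6: Pa²(3L − a)/(6EI) = 4246/EI
  UDL 10.5: wL⁴/(8EI) = 8611/EI
  δ_0 = 20638/EI
Tip deflection under a unit load at B: L³/(3EI) = 243/EI.
Compatibility at B: δ_0 − R_B·δ_{BB} = 0, so R_B = 20638/243 = 84.93 kN.

R_B = 84.93 kN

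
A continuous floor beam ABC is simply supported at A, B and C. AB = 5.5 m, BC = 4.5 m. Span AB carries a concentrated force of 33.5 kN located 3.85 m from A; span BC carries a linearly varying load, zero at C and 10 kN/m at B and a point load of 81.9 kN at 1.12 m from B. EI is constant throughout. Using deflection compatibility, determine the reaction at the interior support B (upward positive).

R_B = 120.7 kN

Release continuity at B by inserting a hinge; the redundant is the internal moment M_B. The primary structure is two simply-supported spans AB and BC.
End slopes at the hinge B, treating each span as simply supported:
  span AB: point load 33.5 at a = 3.85: Pab(L + a)/(6LEI) = 60.3/EI
  span BC: triangular load, peak 10: w₀L³/(45EI) = 20.25/EI
  span BC: point load 81.9 at a = 1.12: Pab(L + b)/(6LEI) = 90.49/EI
  relative rotation θ_0 = (60.3 + 110.7)/EI = 171/EI
A unit hogging moment at B produces rotation L₁/(3EI) + L₂/(3EI) = 3.333/EI.
Slope continuity at B: θ_0 = M_B·3.333/EI, so M_B = 171/3.333 = 51.31 kN·m (hogging).
Span AB, ΣM about A with M_B applied at B: R_B^{AB}·5.5 = 129 + 51.31, so R_B^{AB} = 32.78 kN and R_A = 33.5 − 32.78 = 0.721 kN.
Span BC, ΣM about C: R_B^{BC}·4.5 = 344.3 + 51.31, so R_B^{BC} = 87.92 kN and R_C = 104.4 − 87.92 = 16.48 kN.
R_B = 32.78 + 87.92 = 120.7 kN.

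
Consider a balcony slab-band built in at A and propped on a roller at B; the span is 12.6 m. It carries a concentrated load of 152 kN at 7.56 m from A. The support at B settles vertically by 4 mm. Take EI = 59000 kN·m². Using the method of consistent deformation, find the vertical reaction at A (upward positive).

Choose R_B as the redundant. The primary structure is the cantilever fixed at A.
Downward deflection at the released point B due to the loads:
  point load 152 at a = 7.56: Pa²(3L − a)/(6EI) = 43784/EI
Flexibility coefficient — unit upward force at B: δ_{BB} = L³/(3EI) = 666.8/EI.
With EI = 59000 kN·m²: δ_0 = 0.74211 m and δ_{BB} = 0.011302 m/kN.
Compatibility — the beam at B must follow the support down by 0.004 m: δ_0 − R_B·δ_{BB} = 0.004, so R_B = (0.74211 − 0.004)/0.011302 = 65.31 kN.
Vertical equilibrium: R_A = ΣP − R_B = 152 − 65.31 = 86.69 kN.

R_A = 86.69 kN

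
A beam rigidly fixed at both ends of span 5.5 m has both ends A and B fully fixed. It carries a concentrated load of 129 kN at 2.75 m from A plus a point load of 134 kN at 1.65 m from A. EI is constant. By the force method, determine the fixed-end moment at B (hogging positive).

Release both end moments; the primary structure is a simply-supported span AB with redundants M_A and M_B.
Simple-span end rotations at A and B under the given loads:
  at A: point load 129 at a = 2.75: Pab(L + b)/(6LEI) = 243.9/EI
  at B: point load 129 at a = 2.75: Pab(L + a)/(6LEI) = 243.9/EI
  at A: point load 134 at a = 1.65: Pab(L + b)/(6LEI) = 241.2/EI
  at B: point load 134 at a = 1.65: Pab(L + a)/(6LEI) = 184.4/EI
  θ_A0 = 485.1/EI,  θ_B0 = 428.3/EI
Flexibility coefficients: a unit moment at one end gives L/(3EI) there and L/(6EI) at the far end, so f₁₁ = f₂₂ = 1.833/EI and f₁₂ = f₂₁ = 0.9167/EI.
Compatibility — zero rotation at each built-in end:
  1.833 M_A + 0.9167 M_B = 485.1
  0.9167 M_A + 1.833 M_B = 428.3
Solving the pair gives M_A = 197 kN·m and M_B = 135.1 kN·m (hogging).

M_B = 135.1 kN·m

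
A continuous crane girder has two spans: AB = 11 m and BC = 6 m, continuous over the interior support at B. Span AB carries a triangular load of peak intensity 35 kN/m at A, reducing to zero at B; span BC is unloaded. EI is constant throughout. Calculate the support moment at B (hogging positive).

Insert a hinge at B; M_B is the redundant, and each span becomes simply supported.
Discontinuity in slope at B on the released structure — sum the simple-span end rotations:
  span AB: triangular load, peak 35: 7w₀L³/(360EI) = 905.8/EI
  relative rotation θ_0 = (905.8 + 0)/EI = 905.8/EI
A unit hogging moment at B produces rotation L₁/(3EI) + L₂/(3EI) = 5.667/EI.
Slope continuity at B: θ_0 = M_B·5.667/EI, so M_B = 905.8/5.667 = 159.9 kN·m (hogging).

M_B = 159.9 kN·m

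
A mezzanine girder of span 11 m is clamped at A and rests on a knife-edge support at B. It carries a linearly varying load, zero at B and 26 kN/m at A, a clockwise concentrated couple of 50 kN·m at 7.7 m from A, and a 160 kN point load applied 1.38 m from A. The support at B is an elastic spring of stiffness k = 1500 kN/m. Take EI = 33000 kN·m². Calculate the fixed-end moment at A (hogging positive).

Release the roller at B. Primary structure: cantilever fixed at A.
Downward deflection at the released point B due to the loads:
  triangular load, peak 26 at the fixed end: w₀L⁴/(30EI) = 12689/EI
  clockwise couple 50 at a = 7.7: M₀a(2L − a)/(2EI) = 2753/EI
  point load 160 at a = 1.38: Pa²(3L − a)/(6EI) = 1606/EI
  δ_0 = 17047/EI
Tip deflection under a unit load at B: L³/(3EI) = 443.7/EI.
With EI = 33000 kN·m²: δ_0 = 0.51659 m and δ_{BB} = 0.013444 m/kN.
Compatibility — the spring shortens by R_B/k under the reaction it provides: δ_0 − R_B·δ_{BB} = R_B/k. With 1/k = 0.000667 m/kN, R_B = δ_0 / (δ_{BB} + 1/k) = 0.51659 / (0.013444 + 0.000667) = 36.61 kN.
Moment equilibrium about A: M_A = Σ(load moments about A) − R_B·L = 795.1 − 36.61×11 = 392.4 kN·m.

M_A = 392.4 kN·m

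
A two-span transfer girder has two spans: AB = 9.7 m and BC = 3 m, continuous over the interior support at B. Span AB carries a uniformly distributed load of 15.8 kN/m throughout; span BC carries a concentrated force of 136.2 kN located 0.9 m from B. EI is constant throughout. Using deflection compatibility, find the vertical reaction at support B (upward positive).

R_B = 241.4 kN

Take M_B as the redundant. Released structure: two simple spans AB and BC with a hinge at B.
End slopes at the hinge B, treating each span as simply supported:
  span AB: UDL 15.8: wL³/(24EI) = 600.8/EI
  span BC: point load 136.2 at a = 0.9: Pab(L + b)/(6LEI) = 72.94/EI
  relative rotation θ_0 = (600.8 + 72.94)/EI = 673.8/EI
A unit hogging moment at B produces rotation L₁/(3EI) + L₂/(3EI) = 4.233/EI.
Slope continuity at B: θ_0 = M_B·4.233/EI, so M_B = 673.8/4.233 = 159.2 kN·m (hogging).
Span AB, ΣM about A with M_B applied at B: R_B^{AB}·9.7 = 743.3 + 159.2, so R_B^{AB} = 93.04 kN and R_A = 153.3 − 93.04 = 60.22 kN.
Span BC, ΣM about C: R_B^{BC}·3 = 286 + 159.2, so R_B^{BC} = 148.4 kN and R_C = 136.2 − 148.4 = -12.19 kN.
R_B = 93.04 + 148.4 = 241.4 kN.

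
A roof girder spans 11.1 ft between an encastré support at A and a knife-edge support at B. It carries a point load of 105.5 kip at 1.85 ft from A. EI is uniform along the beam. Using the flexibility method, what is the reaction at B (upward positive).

R_B = 4.152 kip

Take the reaction at B as the redundant and release it; the primary structure is a cantilever fixed at A.
Downward deflection at the released point B due to the loads:
  point load 105.5 at a = 1.85: Pa²(3L − a)/(6EI) = 1893/EI
Flexibility coefficient — unit upward force at B: δ_{BB} = L³/(3EI) = 455.9/EI.
Compatibility at B: δ_0 − R_B·δ_{BB} = 0, so R_B = 1893/455.9 = 4.152 kip.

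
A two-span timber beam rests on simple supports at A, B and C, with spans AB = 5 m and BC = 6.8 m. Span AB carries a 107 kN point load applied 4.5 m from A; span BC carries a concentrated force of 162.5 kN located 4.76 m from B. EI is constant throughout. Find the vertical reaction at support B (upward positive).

R_B = 181.9 kN

Take M_B as the redundant. Released structure: two simple spans AB and BC with a hinge at B.
End slopes at the hinge B, treating each span as simply supported:
  span AB: point load 107 at a = 4.5: Pab(L + a)/(6LEI) = 76.24/EI
  span BC: point load 162.5 at a = 4.76: Pab(L + b)/(6LEI) = 341.9/EI
  relative rotation θ_0 = (76.24 + 341.9)/EI = 418.1/EI
A unit hogging moment at B produces rotation L₁/(3EI) + L₂/(3EI) = 3.933/EI.
Slope continuity at B: θ_0 = M_B·3.933/EI, so M_B = 418.1/3.933 = 106.3 kN·m (hogging).
Span AB, ΣM about A with M_B applied at B: R_B^{AB}·5 = 481.5 + 106.3, so R_B^{AB} = 117.6 kN and R_A = 107 − 117.6 = -10.56 kN.
Span BC, ΣM about C: R_B^{BC}·6.8 = 331.5 + 106.3, so R_B^{BC} = 64.38 kN and R_C = 162.5 − 64.38 = 98.12 kN.
R_B = 117.6 + 64.38 = 181.9 kN.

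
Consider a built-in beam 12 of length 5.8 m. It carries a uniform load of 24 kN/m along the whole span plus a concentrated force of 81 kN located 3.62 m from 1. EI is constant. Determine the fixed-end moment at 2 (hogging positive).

M_2 = 136.1 kN·m

Take the two fixed-end moments M_1, M_2 as redundants; the released structure is the simple span 12.
End rotations of the released simple span under the applied load (×1/EI):
  at 1: UDL 24: wL³/(24EI) = 195.1/EI
  at 2: UDL 24: wL³/(24EI) = 195.1/EI
  at 1: point load 81 at a = 3.62: Pab(L + b)/(6LEI) = 146.6/EI
  at 2: point load 81 at a = 3.62: Pab(L + a)/(6LEI) = 173/EI
  θ_10 = 341.7/EI,  θ_20 = 368.1/EI
Flexibility coefficients: a unit moment at one end gives L/(3EI) there and L/(6EI) at the far end, so f₁₁ = f₂₂ = 1.933/EI and f₁₂ = f₂₁ = 0.9667/EI.
Compatibility — zero rotation at each built-in end:
  1.933 M_1 + 0.9667 M_2 = 341.7
  0.9667 M_1 + 1.933 M_2 = 368.1
Solving the pair gives M_1 = 108.7 kN·m and M_2 = 136.1 kN·m (hogging).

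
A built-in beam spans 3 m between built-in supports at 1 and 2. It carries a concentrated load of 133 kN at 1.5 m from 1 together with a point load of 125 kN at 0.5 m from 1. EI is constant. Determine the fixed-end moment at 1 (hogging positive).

Release both end moments; the primary structure is a simply-supported span 12 with redundants M_1 and M_2.
On the primary (simply-supported) span, the end slopes from the loading are:
  at 1: point load 133 at a = 1.5: Pab(L + b)/(6LEI) = 74.81/EI
  at 2: point load 133 at a = 1.5: Pab(L + a)/(6LEI) = 74.81/EI
  at 1: point load 125 at a = 0.5: Pab(L + b)/(6LEI) = 47.74/EI
  at 2: point load 125 at a = 0.5: Pab(L + a)/(6LEI) = 30.38/EI
  θ_10 = 122.6/EI,  θ_20 = 105.2/EI
Flexibility coefficients: a unit moment at one end gives L/(3EI) there and L/(6EI) at the far end, so f₁₁ = f₂₂ = 1/EI and f₁₂ = f₂₁ = 0.5/EI.
Compatibility — zero rotation at each built-in end:
  1 M_1 + 0.5 M_2 = 122.6
  0.5 M_1 + 1 M_2 = 105.2
Solving the pair gives M_1 = 93.28 kN·m and M_2 = 58.56 kN·m (hogging).

M_1 = 93.28 kN·m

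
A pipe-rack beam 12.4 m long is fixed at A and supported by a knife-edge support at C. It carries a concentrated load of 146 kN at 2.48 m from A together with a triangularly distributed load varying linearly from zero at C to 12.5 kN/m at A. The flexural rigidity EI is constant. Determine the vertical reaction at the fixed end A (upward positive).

R_A = 199.8 kN

Take the reaction at C as the redundant and release it; the primary structure is a cantilever fixed at A.
Downward deflection at the released point C due to the loads:
  point load 146 at a = 2.48: Pa²(3L − a)/(6EI) = 5196/EI
  triangular load, peak 12.5 at the fixed end: w₀L⁴/(30EI) = 9851/EI
  δ_0 = 15047/EI
Flexibility coefficient — unit upward force at C: δ_{CC} = L³/(3EI) = 635.5/EI.
Compatibility at C: δ_0 − R_C·δ_{CC} = 0, so R_C = 15047/635.5 = 23.68 kN.
Vertical equilibrium: R_A = ΣP − R_C = 223.5 − 23.68 = 199.8 kN.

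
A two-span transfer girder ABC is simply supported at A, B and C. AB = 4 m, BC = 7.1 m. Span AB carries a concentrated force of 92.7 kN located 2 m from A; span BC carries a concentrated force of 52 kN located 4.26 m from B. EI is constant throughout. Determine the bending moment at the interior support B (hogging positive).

Insert a hinge at B; M_B is the redundant, and each span becomes simply supported.
Discontinuity in slope at B on the released structure — sum the simple-span end rotations:
  span AB: point load 92.7 at a = 2: Pab(L + a)/(6LEI) = 92.7/EI
  span BC: point load 52 at a = 4.26: Pab(L + b)/(6LEI) = 146.8/EI
  relative rotation θ_0 = (92.7 + 146.8)/EI = 239.5/EI
A unit hogging moment at B produces rotation L₁/(3EI) + L₂/(3EI) = 3.7/EI.
Slope continuity at B: θ_0 = M_B·3.7/EI, so M_B = 239.5/3.7 = 64.73 kN·m (hogging).

M_B = 64.73 kN·m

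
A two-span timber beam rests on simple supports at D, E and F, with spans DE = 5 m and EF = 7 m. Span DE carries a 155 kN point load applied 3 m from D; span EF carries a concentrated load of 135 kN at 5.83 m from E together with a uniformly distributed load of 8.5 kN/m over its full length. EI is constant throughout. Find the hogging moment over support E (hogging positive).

Insert a hinge at E; M_E is the redundant, and each span becomes simply supported.
Discontinuity in slope at E on the released structure — sum the simple-span end rotations:
  span DE: point load 155 at a = 3: Pab(L + a)/(6LEI) = 248/EI
  span EF: point load 135 at a = 5.83: Pab(L + b)/(6LEI) = 179.1/EI
  span EF: UDL 8.5: wL³/(24EI) = 121.5/EI
  relative rotation θ_0 = (248 + 300.6)/EI = 548.6/EI
A unit hogging moment at E produces rotation L₁/(3EI) + L₂/(3EI) = 4/EI.
Slope continuity at E: θ_0 = M_E·4/EI, so M_E = 548.6/4 = 137.2 kN·m (hogging).

M_E = 137.2 kN·m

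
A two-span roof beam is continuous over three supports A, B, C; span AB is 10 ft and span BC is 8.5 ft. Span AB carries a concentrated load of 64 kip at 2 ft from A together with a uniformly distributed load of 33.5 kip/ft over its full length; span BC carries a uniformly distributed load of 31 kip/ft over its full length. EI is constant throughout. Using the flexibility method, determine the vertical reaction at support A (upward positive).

Release continuity at B by inserting a hinge; the redundant is the internal moment M_B. The primary structure is two simply-supported spans AB and BC.
End slopes at the hinge B, treating each span as simply supported:
  span AB: point load 64 at a = 2: Pab(L + a)/(6LEI) = 204.8/EI
  span AB: UDL 33.5: wL³/(24EI) = 1396/EI
  span BC: UDL 31: wL³/(24EI) = 793.2/EI
  relative rotation θ_0 = (1601 + 793.2)/EI = 2394/EI
A unit hogging moment at B produces rotation L₁/(3EI) + L₂/(3EI) = 6.167/EI.
Compatibility: M_B·(L₁+L₂)/(3EI) = θ_0, giving M_B = 388.2 kip·ft (hogging).
Span AB, ΣM about A with M_B applied at B: R_B^{AB}·10 = 1803 + 388.2, so R_B^{AB} = 219.1 kip and R_A = 399 − 219.1 = 179.9 kip.

R_A = 179.9 kip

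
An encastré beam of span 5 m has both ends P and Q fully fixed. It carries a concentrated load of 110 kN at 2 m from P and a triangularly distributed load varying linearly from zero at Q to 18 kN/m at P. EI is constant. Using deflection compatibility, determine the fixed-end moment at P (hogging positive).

Release both end moments; the primary structure is a simply-supported span PQ with redundants M_P and M_Q.
On the primary (simply-supported) span, the end slopes from the loading are:
  at P: point load 110 at a = 2: Pab(L + b)/(6LEI) = 176/EI
  at Q: point load 110 at a = 2: Pab(L + a)/(6LEI) = 154/EI
  at P: triangular load, peak 18: w₀L³/(45EI) = 50/EI
  at Q: triangular load, peak 18: 7w₀L³/(360EI) = 43.75/EI
  θ_P0 = 226/EI,  θ_Q0 = 197.8/EI
Flexibility coefficients: a unit moment at one end gives L/(3EI) there and L/(6EI) at the far end, so f₁₁ = f₂₂ = 1.667/EI and f₁₂ = f₂₁ = 0.8333/EI.
Compatibility — zero rotation at each built-in end:
  1.667 M_P + 0.8333 M_Q = 226
  0.8333 M_P + 1.667 M_Q = 197.8
Solving the pair gives M_P = 101.7 kN·m and M_Q = 67.8 kN·m (hogging).

M_P = 101.7 kN·m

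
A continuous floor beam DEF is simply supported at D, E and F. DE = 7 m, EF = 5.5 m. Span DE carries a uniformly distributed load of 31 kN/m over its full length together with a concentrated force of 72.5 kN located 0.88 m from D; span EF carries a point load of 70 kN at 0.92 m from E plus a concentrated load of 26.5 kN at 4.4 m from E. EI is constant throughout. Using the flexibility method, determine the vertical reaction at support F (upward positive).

Insert a hinge at E; M_E is the redundant, and each span becomes simply supported.
End slopes at the hinge E, treating each span as simply supported:
  span DE: UDL 31: wL³/(24EI) = 443/EI
  span DE: point load 72.5 at a = 0.88: Pab(L + a)/(6LEI) = 73.26/EI
  span EF: point load 70 at a = 0.92: Pab(L + b)/(6LEI) = 90.09/EI
  span EF: point load 26.5 at a = 4.4: Pab(L + b)/(6LEI) = 25.65/EI
  relative rotation θ_0 = (516.3 + 115.7)/EI = 632/EI
A unit hogging moment at E produces rotation L₁/(3EI) + L₂/(3EI) = 4.167/EI.
Compatibility: M_E·(L₁+L₂)/(3EI) = θ_0, giving M_E = 151.7 kN·m (hogging).
Span EF, ΣM about F: R_E^{EF}·5.5 = 349.8 + 151.7, so R_E^{EF} = 91.17 kN and R_F = 96.5 − 91.17 = 5.329 kN.

R_F = 5.329 kN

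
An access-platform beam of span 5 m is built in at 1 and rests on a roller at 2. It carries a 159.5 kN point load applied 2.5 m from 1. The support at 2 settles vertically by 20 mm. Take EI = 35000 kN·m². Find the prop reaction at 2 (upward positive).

R_2 = 33.04 kN

Choose R_2 as the redundant. The primary structure is the cantilever fixed at 1.
Free-end deflection of the primary structure under the applied loading (downward +):
  point load 159.5 at a = 2.5: Pa²(3L − a)/(6EI) = 2077/EI
Flexibility coefficient — unit upward force at 2: δ_{22} = L³/(3EI) = 41.67/EI.
With EI = 35000 kN·m²: δ_0 = 0.059338 m and δ_{22} = 0.00119 m/kN.
Compatibility — the beam at 2 must follow the support down by 0.02 m: δ_0 − R_2·δ_{22} = 0.02, so R_2 = (0.059338 − 0.02)/0.00119 = 33.04 kN.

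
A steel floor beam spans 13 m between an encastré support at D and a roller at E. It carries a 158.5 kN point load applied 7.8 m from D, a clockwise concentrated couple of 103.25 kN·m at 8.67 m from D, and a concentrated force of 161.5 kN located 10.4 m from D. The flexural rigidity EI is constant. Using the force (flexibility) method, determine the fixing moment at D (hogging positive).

Release the roller at E. Primary structure: cantilever fixed at D.
Free-end deflection of the primary structure under the applied loading (downward +):
  point load 158.5 at a = 7.8: Pa²(3L − a)/(6EI) = 50144/EI
  clockwise couple 103.25 at a = 8.67: M₀a(2L − a)/(2EI) = 7757/EI
  point load 161.5 at a = 10.4: Pa²(3L − a)/(6EI) = 83263/EI
  δ_0 = 141164/EI
Flexibility coefficient — unit upward force at E: δ_{EE} = L³/(3EI) = 732.3/EI.
The prop prevents deflection at E: R_E = δ_0/δ_{EE} = 141164/732.3 = 192.8 kN.
Moment equilibrium about D: M_D = Σ(load moments about D) − R_E·L = 3019 − 192.8×13 = 513.3 kN·m.

M_D = 513.3 kN·m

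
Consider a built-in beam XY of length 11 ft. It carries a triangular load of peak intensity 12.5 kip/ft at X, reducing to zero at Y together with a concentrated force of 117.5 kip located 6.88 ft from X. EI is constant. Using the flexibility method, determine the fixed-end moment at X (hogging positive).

M_X = 189 kip·ft

Release both end moments; the primary structure is a simply-supported span XY with redundants M_X and M_Y.
End rotations of the released simple span under the applied load (×1/EI):
  at X: triangular load, peak 12.5: w₀L³/(45EI) = 369.7/EI
  at Y: triangular load, peak 12.5: 7w₀L³/(360EI) = 323.5/EI
  at X: point load 117.5 at a = 6.88: Pab(L + b)/(6LEI) = 763/EI
  at Y: point load 117.5 at a = 6.88: Pab(L + a)/(6LEI) = 902.3/EI
  θ_X0 = 1133/EI,  θ_Y0 = 1226/EI
Flexibility coefficients: a unit moment at one end gives L/(3EI) there and L/(6EI) at the far end, so f₁₁ = f₂₂ = 3.667/EI and f₁₂ = f₂₁ = 1.833/EI.
Compatibility — zero rotation at each built-in end:
  3.667 M_X + 1.833 M_Y = 1133
  1.833 M_X + 3.667 M_Y = 1226
Solving the pair gives M_X = 189 kip·ft and M_Y = 239.8 kip·ft (hogging).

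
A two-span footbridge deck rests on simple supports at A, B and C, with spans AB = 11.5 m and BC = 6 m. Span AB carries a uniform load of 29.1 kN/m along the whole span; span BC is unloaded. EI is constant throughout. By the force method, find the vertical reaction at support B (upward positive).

Release continuity at B by inserting a hinge; the redundant is the internal moment M_B. The primary structure is two simply-supported spans AB and BC.
Rotations at B on the released spans (each span's end-slope, ×1/EI):
  span AB: UDL 29.1: wL³/(24EI) = 1844/EI
  relative rotation θ_0 = (1844 + 0)/EI = 1844/EI
A unit hogging moment at B produces rotation L₁/(3EI) + L₂/(3EI) = 5.833/EI.
Compatibility: M_B·(L₁+L₂)/(3EI) = θ_0, giving M_B = 316.1 kN·m (hogging).
Span AB, ΣM about A with M_B applied at B: R_B^{AB}·11.5 = 1924 + 316.1, so R_B^{AB} = 194.8 kN and R_A = 334.6 − 194.8 = 139.8 kN.
Span BC, ΣM about C: R_B^{BC}·6 = 0 + 316.1, so R_B^{BC} = 52.69 kN and R_C = 0 − 52.69 = -52.69 kN.
R_B = 194.8 + 52.69 = 247.5 kN.

R_B = 247.5 kN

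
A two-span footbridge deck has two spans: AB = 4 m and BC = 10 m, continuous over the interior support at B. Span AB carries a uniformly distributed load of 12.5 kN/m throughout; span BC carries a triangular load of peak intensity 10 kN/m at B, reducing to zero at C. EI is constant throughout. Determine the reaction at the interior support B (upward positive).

Take M_B as the redundant. Released structure: two simple spans AB and BC with a hinge at B.
Discontinuity in slope at B on the released structure — sum the simple-span end rotations:
  span AB: UDL 12.5: wL³/(24EI) = 33.33/EI
  span BC: triangular load, peak 10: w₀L³/(45EI) = 222.2/EI
  relative rotation θ_0 = (33.33 + 222.2)/EI = 255.6/EI
A unit hogging moment at B produces rotation L₁/(3EI) + L₂/(3EI) = 4.667/EI.
Compatibility: M_B·(L₁+L₂)/(3EI) = θ_0, giving M_B = 54.76 kN·m (hogging).
Span AB, ΣM about A with M_B applied at B: R_B^{AB}·4 = 100 + 54.76, so R_B^{AB} = 38.69 kN and R_A = 50 − 38.69 = 11.31 kN.
Span BC, ΣM about C: R_B^{BC}·10 = 333.3 + 54.76, so R_B^{BC} = 38.81 kN and R_C = 50 − 38.81 = 11.19 kN.
R_B = 38.69 + 38.81 = 77.5 kN.

R_B = 77.5 kN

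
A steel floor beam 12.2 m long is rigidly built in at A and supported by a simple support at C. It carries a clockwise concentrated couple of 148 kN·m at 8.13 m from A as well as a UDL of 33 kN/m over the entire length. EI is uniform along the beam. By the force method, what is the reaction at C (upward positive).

R_C = 167.1 kN

Release the roller at C. Primary structure: cantilever fixed at A.
Deflection at C on the released cantilever, summing each load's contribution:
  clockwise couple 148 at a = 8.13: M₀a(2L − a)/(2EI) = 9788/EI
  UDL 33: wL⁴/(8EI) = 91383/EI
  δ_0 = 101171/EI
Flexibility coefficient — unit upward force at C: δ_{CC} = L³/(3EI) = 605.3/EI.
The prop prevents deflection at C: R_C = δ_0/δ_{CC} = 101171/605.3 = 167.1 kN.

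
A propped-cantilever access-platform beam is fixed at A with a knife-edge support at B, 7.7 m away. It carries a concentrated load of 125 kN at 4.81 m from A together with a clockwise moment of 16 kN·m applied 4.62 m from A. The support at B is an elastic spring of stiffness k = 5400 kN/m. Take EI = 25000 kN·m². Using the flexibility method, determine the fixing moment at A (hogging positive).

Choose R_B as the redundant. The primary structure is the cantilever fixed at A.
Free-end deflection of the primary structure under the applied loading (downward +):
  point load 125 at a = 4.81: Pa²(3L − a)/(6EI) = 8816/EI
  clockwise couple 16 at a = 4.62: M₀a(2L − a)/(2EI) = 398.4/EI
  δ_0 = 9214/EI
Tip deflection under a unit load at B: L³/(3EI) = 152.2/EI.
With EI = 25000 kN·m²: δ_0 = 0.36857 m and δ_{BB} = 0.006087 m/kN.
Compatibility — the spring shortens by R_B/k under the reaction it provides: δ_0 − R_B·δ_{BB} = R_B/k. With 1/k = 0.000185 m/kN, R_B = δ_0 / (δ_{BB} + 1/k) = 0.36857 / (0.006087 + 0.000185) = 58.76 kN.
Moment equilibrium about A: M_A = Σ(load moments about A) − R_B·L = 617.2 − 58.76×7.7 = 164.8 kN·m.

M_A = 164.8 kN·m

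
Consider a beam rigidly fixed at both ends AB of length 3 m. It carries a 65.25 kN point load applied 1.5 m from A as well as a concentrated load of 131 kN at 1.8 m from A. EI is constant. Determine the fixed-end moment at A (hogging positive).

Take the two fixed-end moments M_A, M_B as redundants; the released structure is the simple span AB.
On the primary (simply-supported) span, the end slopes from the loading are:
  at A: point load 65.25 at a = 1.5: Pab(L + b)/(6LEI) = 36.7/EI
  at B: point load 65.25 at a = 1.5: Pab(L + a)/(6LEI) = 36.7/EI
  at A: point load 131 at a = 1.8: Pab(L + b)/(6LEI) = 66.02/EI
  at B: point load 131 at a = 1.8: Pab(L + a)/(6LEI) = 75.46/EI
  θ_A0 = 102.7/EI,  θ_B0 = 112.2/EI
Flexibility coefficients: a unit moment at one end gives L/(3EI) there and L/(6EI) at the far end, so f₁₁ = f₂₂ = 1/EI and f₁₂ = f₂₁ = 0.5/EI.
Compatibility — zero rotation at each built-in end:
  1 M_A + 0.5 M_B = 102.7
  0.5 M_A + 1 M_B = 112.2
Solving the pair gives M_A = 62.2 kN·m and M_B = 81.06 kN·m (hogging).

M_A = 62.2 kN·m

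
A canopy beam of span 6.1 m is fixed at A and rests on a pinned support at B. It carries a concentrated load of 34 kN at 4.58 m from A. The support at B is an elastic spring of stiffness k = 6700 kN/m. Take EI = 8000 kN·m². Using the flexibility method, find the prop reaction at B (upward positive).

Choose R_B as the redundant. The primary structure is the cantilever fixed at A.
Deflection at B on the released cantilever, summing each load's contribution:
  point load 34 at a = 4.58: Pa²(3L − a)/(6EI) = 1631/EI
Flexibility coefficient — unit upward force at B: δ_{BB} = L³/(3EI) = 75.66/EI.
With EI = 8000 kN·m²: δ_0 = 0.20386 m and δ_{BB} = 0.009458 m/kN.
Compatibility — the spring shortens by R_B/k under the reaction it provides: δ_0 − R_B·δ_{BB} = R_B/k. With 1/k = 0.000149 m/kN, R_B = δ_0 / (δ_{BB} + 1/k) = 0.20386 / (0.009458 + 0.000149) = 21.22 kN.

R_B = 21.22 kN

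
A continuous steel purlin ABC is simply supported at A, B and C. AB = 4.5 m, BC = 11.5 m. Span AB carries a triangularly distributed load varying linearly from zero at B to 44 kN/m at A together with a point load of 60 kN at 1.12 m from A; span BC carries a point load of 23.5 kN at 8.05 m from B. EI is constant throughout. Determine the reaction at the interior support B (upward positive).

Release continuity at B by inserting a hinge; the redundant is the internal moment M_B. The primary structure is two simply-supported spans AB and BC.
End slopes at the hinge B, treating each span as simply supported:
  span AB: triangular load, peak 44: 7w₀L³/(360EI) = 77.96/EI
  span AB: point load 60 at a = 1.12: Pab(L + a)/(6LEI) = 47.28/EI
  span BC: point load 23.5 at a = 8.05: Pab(L + b)/(6LEI) = 141.4/EI
  relative rotation θ_0 = (125.2 + 141.4)/EI = 266.6/EI
A unit hogging moment at B produces rotation L₁/(3EI) + L₂/(3EI) = 5.333/EI.
Slope continuity at B: θ_0 = M_B·5.333/EI, so M_B = 266.6/5.333 = 50 kN·m (hogging).
Span AB, ΣM about A with M_B applied at B: R_B^{AB}·4.5 = 215.7 + 50, so R_B^{AB} = 59.04 kN and R_A = 159 − 59.04 = 99.96 kN.
Span BC, ΣM about C: R_B^{BC}·11.5 = 81.08 + 50, so R_B^{BC} = 11.4 kN and R_C = 23.5 − 11.4 = 12.1 kN.
R_B = 59.04 + 11.4 = 70.44 kN.

R_B = 70.44 kN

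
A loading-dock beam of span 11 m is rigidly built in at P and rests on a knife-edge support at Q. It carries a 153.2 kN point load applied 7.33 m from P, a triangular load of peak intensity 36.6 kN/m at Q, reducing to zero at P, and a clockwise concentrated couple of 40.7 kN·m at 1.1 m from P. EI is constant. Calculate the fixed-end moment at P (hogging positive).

Release the roller at Q. Primary structure: cantilever fixed at P.
Free-end deflection of the primary structure under the applied loading (downward +):
  point load 153.2 at a = 7.33: Pa²(3L − a)/(6EI) = 35216/EI
  triangular load, peak 36.6 at the free end: 11w₀L⁴/(120EI) = 49121/EI
  clockwise couple 40.7 at a = 1.1: M₀a(2L − a)/(2EI) = 467.8/EI
  δ_0 = 84805/EI
Tip deflection under a unit load at Q: L³/(3EI) = 443.7/EI.
Compatibility at Q: δ_0 − R_Q·δ_{QQ} = 0, so R_Q = 84805/443.7 = 191.1 kN.
Moment equilibrium about P: M_P = Σ(load moments about P) − R_Q·L = 2640 − 191.1×11 = 537.3 kN·m.

M_P = 537.3 kN·m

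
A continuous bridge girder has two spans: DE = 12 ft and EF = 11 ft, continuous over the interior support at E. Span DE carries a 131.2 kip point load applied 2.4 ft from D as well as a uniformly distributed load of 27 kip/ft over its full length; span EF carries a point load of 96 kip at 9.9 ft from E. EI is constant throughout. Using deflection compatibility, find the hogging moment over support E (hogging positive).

M_E = 357.4 kip·ft

Take M_E as the redundant. Released structure: two simple spans DE and EF with a hinge at E.
End slopes at the hinge E, treating each span as simply supported:
  span DE: point load 131.2 at a = 2.4: Pab(L + a)/(6LEI) = 604.6/EI
  span DE: UDL 27: wL³/(24EI) = 1944/EI
  span EF: point load 96 at a = 9.9: Pab(L + b)/(6LEI) = 191.7/EI
  relative rotation θ_0 = (2549 + 191.7)/EI = 2740/EI
A unit hogging moment at E produces rotation L₁/(3EI) + L₂/(3EI) = 7.667/EI.
Compatibility: M_E·(L₁+L₂)/(3EI) = θ_0, giving M_E = 357.4 kip·ft (hogging).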